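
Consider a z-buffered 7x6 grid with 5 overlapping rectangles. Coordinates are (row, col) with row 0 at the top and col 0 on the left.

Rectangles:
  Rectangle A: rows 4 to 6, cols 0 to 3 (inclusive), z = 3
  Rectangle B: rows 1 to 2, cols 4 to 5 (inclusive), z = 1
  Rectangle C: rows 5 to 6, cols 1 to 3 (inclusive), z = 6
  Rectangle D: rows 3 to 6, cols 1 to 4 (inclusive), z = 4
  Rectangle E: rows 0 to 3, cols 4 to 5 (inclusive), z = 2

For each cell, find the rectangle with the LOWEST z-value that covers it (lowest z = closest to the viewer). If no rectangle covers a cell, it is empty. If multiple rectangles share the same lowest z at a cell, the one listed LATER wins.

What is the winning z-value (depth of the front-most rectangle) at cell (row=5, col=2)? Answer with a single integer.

Check cell (5,2):
  A: rows 4-6 cols 0-3 z=3 -> covers; best now A (z=3)
  B: rows 1-2 cols 4-5 -> outside (row miss)
  C: rows 5-6 cols 1-3 z=6 -> covers; best now A (z=3)
  D: rows 3-6 cols 1-4 z=4 -> covers; best now A (z=3)
  E: rows 0-3 cols 4-5 -> outside (row miss)
Winner: A at z=3

Answer: 3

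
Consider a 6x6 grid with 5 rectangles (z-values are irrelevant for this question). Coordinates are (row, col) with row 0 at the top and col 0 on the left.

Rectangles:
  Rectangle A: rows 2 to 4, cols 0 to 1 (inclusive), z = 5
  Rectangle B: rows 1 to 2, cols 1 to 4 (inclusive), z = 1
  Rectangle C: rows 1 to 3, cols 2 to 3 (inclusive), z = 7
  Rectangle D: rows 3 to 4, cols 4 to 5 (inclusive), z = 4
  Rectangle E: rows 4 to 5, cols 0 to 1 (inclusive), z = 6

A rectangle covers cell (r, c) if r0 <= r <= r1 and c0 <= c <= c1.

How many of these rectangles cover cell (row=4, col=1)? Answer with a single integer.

Answer: 2

Derivation:
Check cell (4,1):
  A: rows 2-4 cols 0-1 -> covers
  B: rows 1-2 cols 1-4 -> outside (row miss)
  C: rows 1-3 cols 2-3 -> outside (row miss)
  D: rows 3-4 cols 4-5 -> outside (col miss)
  E: rows 4-5 cols 0-1 -> covers
Count covering = 2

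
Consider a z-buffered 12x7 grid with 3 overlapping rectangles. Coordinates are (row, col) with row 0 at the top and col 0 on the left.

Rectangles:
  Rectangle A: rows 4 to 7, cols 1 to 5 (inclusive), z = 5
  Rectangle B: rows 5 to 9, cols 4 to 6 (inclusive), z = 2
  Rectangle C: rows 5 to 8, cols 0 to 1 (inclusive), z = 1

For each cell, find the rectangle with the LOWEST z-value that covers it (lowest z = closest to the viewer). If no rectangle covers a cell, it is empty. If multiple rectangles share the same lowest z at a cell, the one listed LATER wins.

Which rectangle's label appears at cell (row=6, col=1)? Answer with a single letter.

Check cell (6,1):
  A: rows 4-7 cols 1-5 z=5 -> covers; best now A (z=5)
  B: rows 5-9 cols 4-6 -> outside (col miss)
  C: rows 5-8 cols 0-1 z=1 -> covers; best now C (z=1)
Winner: C at z=1

Answer: C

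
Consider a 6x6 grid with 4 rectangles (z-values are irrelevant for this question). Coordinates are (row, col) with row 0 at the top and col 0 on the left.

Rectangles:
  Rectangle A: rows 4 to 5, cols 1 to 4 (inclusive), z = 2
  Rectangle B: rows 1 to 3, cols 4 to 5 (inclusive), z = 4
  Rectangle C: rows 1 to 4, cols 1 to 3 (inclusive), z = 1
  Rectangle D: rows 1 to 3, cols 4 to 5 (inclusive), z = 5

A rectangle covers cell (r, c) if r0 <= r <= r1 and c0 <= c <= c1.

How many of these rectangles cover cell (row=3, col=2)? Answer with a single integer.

Check cell (3,2):
  A: rows 4-5 cols 1-4 -> outside (row miss)
  B: rows 1-3 cols 4-5 -> outside (col miss)
  C: rows 1-4 cols 1-3 -> covers
  D: rows 1-3 cols 4-5 -> outside (col miss)
Count covering = 1

Answer: 1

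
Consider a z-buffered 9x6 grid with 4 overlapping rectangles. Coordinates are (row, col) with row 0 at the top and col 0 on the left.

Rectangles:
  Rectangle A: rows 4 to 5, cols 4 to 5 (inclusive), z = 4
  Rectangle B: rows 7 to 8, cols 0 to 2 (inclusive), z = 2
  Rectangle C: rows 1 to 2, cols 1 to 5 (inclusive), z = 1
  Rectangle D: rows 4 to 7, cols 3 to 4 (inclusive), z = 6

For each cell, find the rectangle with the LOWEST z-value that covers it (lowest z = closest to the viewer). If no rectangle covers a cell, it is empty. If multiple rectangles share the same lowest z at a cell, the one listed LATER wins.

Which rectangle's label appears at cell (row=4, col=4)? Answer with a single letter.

Check cell (4,4):
  A: rows 4-5 cols 4-5 z=4 -> covers; best now A (z=4)
  B: rows 7-8 cols 0-2 -> outside (row miss)
  C: rows 1-2 cols 1-5 -> outside (row miss)
  D: rows 4-7 cols 3-4 z=6 -> covers; best now A (z=4)
Winner: A at z=4

Answer: A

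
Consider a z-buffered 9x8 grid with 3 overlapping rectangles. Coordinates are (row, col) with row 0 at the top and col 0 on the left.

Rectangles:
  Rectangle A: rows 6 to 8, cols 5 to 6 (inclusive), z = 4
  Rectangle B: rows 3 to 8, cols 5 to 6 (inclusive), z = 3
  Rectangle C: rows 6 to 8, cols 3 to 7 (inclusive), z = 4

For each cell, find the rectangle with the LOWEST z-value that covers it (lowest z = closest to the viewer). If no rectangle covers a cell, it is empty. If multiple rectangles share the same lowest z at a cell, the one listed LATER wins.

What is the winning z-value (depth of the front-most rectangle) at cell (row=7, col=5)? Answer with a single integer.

Answer: 3

Derivation:
Check cell (7,5):
  A: rows 6-8 cols 5-6 z=4 -> covers; best now A (z=4)
  B: rows 3-8 cols 5-6 z=3 -> covers; best now B (z=3)
  C: rows 6-8 cols 3-7 z=4 -> covers; best now B (z=3)
Winner: B at z=3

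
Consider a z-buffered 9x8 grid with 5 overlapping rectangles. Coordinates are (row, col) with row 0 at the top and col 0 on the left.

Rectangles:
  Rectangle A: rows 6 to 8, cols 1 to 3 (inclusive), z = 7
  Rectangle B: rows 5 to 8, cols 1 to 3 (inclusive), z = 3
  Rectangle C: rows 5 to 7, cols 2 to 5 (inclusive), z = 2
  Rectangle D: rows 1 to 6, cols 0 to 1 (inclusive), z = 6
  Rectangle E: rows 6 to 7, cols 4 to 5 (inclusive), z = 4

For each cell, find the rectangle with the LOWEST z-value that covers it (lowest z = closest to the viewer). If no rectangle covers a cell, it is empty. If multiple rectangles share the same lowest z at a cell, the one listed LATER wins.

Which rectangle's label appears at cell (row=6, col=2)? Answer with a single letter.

Check cell (6,2):
  A: rows 6-8 cols 1-3 z=7 -> covers; best now A (z=7)
  B: rows 5-8 cols 1-3 z=3 -> covers; best now B (z=3)
  C: rows 5-7 cols 2-5 z=2 -> covers; best now C (z=2)
  D: rows 1-6 cols 0-1 -> outside (col miss)
  E: rows 6-7 cols 4-5 -> outside (col miss)
Winner: C at z=2

Answer: C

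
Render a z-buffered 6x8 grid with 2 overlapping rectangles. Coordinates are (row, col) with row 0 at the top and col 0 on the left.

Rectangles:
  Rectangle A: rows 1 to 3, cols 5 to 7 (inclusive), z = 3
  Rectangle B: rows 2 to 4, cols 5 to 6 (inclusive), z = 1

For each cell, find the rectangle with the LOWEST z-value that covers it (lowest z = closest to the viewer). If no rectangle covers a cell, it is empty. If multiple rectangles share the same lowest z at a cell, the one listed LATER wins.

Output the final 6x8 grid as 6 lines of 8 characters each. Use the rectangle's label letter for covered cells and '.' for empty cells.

........
.....AAA
.....BBA
.....BBA
.....BB.
........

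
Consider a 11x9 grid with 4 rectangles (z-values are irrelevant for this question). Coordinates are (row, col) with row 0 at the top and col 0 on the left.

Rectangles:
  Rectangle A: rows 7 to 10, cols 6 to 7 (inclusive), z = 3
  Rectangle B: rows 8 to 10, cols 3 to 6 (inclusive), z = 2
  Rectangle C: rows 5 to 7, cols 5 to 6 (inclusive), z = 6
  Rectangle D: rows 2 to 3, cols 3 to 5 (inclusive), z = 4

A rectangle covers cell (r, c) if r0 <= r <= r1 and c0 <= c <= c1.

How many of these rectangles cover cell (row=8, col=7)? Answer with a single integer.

Answer: 1

Derivation:
Check cell (8,7):
  A: rows 7-10 cols 6-7 -> covers
  B: rows 8-10 cols 3-6 -> outside (col miss)
  C: rows 5-7 cols 5-6 -> outside (row miss)
  D: rows 2-3 cols 3-5 -> outside (row miss)
Count covering = 1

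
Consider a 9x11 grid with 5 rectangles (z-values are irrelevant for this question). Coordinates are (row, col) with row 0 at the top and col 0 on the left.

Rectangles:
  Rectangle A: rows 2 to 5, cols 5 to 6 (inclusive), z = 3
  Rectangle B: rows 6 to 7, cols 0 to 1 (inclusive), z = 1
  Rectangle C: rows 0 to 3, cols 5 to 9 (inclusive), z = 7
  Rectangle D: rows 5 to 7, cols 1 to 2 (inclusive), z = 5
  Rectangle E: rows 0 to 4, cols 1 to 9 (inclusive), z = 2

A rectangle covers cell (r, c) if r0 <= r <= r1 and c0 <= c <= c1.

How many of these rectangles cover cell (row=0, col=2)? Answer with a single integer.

Check cell (0,2):
  A: rows 2-5 cols 5-6 -> outside (row miss)
  B: rows 6-7 cols 0-1 -> outside (row miss)
  C: rows 0-3 cols 5-9 -> outside (col miss)
  D: rows 5-7 cols 1-2 -> outside (row miss)
  E: rows 0-4 cols 1-9 -> covers
Count covering = 1

Answer: 1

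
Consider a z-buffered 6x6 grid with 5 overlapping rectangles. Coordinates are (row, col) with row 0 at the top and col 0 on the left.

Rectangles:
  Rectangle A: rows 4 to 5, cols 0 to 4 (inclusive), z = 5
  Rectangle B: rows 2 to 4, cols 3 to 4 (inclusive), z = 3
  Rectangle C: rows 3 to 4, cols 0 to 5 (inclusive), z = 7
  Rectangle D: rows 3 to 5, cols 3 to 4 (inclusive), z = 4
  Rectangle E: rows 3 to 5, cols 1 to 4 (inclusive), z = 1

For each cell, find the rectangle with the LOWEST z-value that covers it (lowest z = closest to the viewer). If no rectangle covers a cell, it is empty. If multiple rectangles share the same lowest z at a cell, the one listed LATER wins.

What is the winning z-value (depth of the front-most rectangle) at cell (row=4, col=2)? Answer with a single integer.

Answer: 1

Derivation:
Check cell (4,2):
  A: rows 4-5 cols 0-4 z=5 -> covers; best now A (z=5)
  B: rows 2-4 cols 3-4 -> outside (col miss)
  C: rows 3-4 cols 0-5 z=7 -> covers; best now A (z=5)
  D: rows 3-5 cols 3-4 -> outside (col miss)
  E: rows 3-5 cols 1-4 z=1 -> covers; best now E (z=1)
Winner: E at z=1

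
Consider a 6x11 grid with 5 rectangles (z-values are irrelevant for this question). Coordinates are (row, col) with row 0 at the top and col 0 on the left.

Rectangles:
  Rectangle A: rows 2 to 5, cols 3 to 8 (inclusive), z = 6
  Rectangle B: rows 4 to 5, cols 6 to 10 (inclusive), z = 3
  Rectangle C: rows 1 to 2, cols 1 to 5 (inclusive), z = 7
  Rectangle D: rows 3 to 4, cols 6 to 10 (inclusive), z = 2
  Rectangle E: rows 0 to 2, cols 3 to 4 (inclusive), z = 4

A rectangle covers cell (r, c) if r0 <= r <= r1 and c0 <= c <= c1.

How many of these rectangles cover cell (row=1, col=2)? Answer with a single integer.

Check cell (1,2):
  A: rows 2-5 cols 3-8 -> outside (row miss)
  B: rows 4-5 cols 6-10 -> outside (row miss)
  C: rows 1-2 cols 1-5 -> covers
  D: rows 3-4 cols 6-10 -> outside (row miss)
  E: rows 0-2 cols 3-4 -> outside (col miss)
Count covering = 1

Answer: 1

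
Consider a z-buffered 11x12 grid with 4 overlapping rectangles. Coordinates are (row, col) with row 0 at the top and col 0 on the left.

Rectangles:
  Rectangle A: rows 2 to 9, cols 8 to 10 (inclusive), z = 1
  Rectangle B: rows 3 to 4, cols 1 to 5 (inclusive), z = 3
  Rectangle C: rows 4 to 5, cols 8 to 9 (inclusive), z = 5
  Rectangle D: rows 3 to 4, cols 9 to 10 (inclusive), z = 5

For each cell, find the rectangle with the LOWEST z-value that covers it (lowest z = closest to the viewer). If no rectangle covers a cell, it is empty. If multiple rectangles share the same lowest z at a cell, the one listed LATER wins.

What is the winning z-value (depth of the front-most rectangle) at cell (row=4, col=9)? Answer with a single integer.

Check cell (4,9):
  A: rows 2-9 cols 8-10 z=1 -> covers; best now A (z=1)
  B: rows 3-4 cols 1-5 -> outside (col miss)
  C: rows 4-5 cols 8-9 z=5 -> covers; best now A (z=1)
  D: rows 3-4 cols 9-10 z=5 -> covers; best now A (z=1)
Winner: A at z=1

Answer: 1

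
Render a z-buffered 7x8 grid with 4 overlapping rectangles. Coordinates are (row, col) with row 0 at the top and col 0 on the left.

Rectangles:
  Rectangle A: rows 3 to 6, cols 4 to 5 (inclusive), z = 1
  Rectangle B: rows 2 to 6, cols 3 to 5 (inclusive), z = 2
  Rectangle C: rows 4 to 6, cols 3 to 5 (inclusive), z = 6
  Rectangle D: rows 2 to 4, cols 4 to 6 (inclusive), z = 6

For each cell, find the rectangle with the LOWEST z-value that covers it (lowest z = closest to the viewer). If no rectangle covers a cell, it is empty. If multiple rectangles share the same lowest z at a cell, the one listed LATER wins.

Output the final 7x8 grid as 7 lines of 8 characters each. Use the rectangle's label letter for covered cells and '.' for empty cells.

........
........
...BBBD.
...BAAD.
...BAAD.
...BAA..
...BAA..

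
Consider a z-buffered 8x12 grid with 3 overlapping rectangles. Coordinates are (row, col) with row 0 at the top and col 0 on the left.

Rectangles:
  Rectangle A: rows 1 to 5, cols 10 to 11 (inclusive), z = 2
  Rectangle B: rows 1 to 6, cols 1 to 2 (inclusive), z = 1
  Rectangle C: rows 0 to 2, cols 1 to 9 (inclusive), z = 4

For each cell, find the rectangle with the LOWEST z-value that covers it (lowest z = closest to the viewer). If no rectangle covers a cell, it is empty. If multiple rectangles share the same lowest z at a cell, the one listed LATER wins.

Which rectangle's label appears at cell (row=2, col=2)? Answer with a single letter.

Check cell (2,2):
  A: rows 1-5 cols 10-11 -> outside (col miss)
  B: rows 1-6 cols 1-2 z=1 -> covers; best now B (z=1)
  C: rows 0-2 cols 1-9 z=4 -> covers; best now B (z=1)
Winner: B at z=1

Answer: B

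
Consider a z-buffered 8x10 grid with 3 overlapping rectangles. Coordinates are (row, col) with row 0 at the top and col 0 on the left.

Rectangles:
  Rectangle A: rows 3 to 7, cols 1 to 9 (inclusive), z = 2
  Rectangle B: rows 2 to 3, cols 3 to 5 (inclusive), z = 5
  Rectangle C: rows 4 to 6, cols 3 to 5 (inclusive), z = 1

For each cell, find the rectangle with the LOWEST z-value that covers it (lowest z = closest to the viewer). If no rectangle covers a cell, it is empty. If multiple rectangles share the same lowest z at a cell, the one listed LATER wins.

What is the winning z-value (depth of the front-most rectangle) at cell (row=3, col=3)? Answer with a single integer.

Check cell (3,3):
  A: rows 3-7 cols 1-9 z=2 -> covers; best now A (z=2)
  B: rows 2-3 cols 3-5 z=5 -> covers; best now A (z=2)
  C: rows 4-6 cols 3-5 -> outside (row miss)
Winner: A at z=2

Answer: 2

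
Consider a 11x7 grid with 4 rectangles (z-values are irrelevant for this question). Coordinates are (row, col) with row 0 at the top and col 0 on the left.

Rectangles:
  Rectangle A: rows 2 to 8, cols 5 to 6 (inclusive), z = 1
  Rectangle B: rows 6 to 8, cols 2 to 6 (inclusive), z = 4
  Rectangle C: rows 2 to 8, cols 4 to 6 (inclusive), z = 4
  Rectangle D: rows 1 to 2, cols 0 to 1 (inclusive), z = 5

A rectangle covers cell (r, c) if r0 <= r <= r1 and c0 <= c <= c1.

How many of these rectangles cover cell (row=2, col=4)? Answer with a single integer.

Answer: 1

Derivation:
Check cell (2,4):
  A: rows 2-8 cols 5-6 -> outside (col miss)
  B: rows 6-8 cols 2-6 -> outside (row miss)
  C: rows 2-8 cols 4-6 -> covers
  D: rows 1-2 cols 0-1 -> outside (col miss)
Count covering = 1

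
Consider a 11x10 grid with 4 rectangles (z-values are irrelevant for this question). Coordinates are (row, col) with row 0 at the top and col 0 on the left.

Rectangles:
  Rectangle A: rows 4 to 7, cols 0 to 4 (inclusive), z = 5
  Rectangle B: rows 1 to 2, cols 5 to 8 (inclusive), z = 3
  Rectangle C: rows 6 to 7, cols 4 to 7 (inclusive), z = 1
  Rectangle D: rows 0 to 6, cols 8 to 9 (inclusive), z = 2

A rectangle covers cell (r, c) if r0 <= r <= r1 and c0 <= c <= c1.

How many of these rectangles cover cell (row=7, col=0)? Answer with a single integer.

Check cell (7,0):
  A: rows 4-7 cols 0-4 -> covers
  B: rows 1-2 cols 5-8 -> outside (row miss)
  C: rows 6-7 cols 4-7 -> outside (col miss)
  D: rows 0-6 cols 8-9 -> outside (row miss)
Count covering = 1

Answer: 1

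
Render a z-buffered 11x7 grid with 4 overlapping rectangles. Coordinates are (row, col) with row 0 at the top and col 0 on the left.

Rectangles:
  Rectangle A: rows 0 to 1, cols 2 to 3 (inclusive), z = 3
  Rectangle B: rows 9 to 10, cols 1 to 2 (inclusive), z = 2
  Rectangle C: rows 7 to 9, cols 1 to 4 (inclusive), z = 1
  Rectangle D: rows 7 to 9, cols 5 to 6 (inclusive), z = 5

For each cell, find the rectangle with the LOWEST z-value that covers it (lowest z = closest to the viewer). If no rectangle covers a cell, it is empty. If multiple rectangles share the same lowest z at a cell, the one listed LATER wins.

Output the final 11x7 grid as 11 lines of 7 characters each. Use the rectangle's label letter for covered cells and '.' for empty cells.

..AA...
..AA...
.......
.......
.......
.......
.......
.CCCCDD
.CCCCDD
.CCCCDD
.BB....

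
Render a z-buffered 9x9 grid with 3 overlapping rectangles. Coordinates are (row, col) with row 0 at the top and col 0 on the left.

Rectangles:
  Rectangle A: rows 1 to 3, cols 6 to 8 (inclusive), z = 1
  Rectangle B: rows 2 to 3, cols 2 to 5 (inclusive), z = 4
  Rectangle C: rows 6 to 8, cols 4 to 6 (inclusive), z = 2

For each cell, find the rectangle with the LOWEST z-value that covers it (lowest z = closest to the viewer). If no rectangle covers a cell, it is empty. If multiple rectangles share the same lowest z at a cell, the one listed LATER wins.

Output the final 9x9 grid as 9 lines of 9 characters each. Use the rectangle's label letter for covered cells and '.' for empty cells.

.........
......AAA
..BBBBAAA
..BBBBAAA
.........
.........
....CCC..
....CCC..
....CCC..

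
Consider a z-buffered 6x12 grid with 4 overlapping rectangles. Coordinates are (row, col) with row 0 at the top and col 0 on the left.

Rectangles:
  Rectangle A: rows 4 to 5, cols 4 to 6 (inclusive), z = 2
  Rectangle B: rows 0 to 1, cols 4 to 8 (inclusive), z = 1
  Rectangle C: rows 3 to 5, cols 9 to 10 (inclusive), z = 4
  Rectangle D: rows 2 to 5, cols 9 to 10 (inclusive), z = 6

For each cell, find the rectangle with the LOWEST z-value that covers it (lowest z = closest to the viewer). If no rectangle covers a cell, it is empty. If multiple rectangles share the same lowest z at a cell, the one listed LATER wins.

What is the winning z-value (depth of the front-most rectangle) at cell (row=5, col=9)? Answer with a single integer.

Check cell (5,9):
  A: rows 4-5 cols 4-6 -> outside (col miss)
  B: rows 0-1 cols 4-8 -> outside (row miss)
  C: rows 3-5 cols 9-10 z=4 -> covers; best now C (z=4)
  D: rows 2-5 cols 9-10 z=6 -> covers; best now C (z=4)
Winner: C at z=4

Answer: 4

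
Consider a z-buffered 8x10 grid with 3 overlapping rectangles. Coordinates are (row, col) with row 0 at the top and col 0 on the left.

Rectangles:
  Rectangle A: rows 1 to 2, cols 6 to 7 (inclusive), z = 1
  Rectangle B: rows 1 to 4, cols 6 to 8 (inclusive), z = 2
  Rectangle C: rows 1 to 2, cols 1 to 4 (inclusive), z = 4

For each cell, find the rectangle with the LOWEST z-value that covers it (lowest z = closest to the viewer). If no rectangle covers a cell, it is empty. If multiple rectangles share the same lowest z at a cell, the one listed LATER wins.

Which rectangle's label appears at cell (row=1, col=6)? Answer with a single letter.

Check cell (1,6):
  A: rows 1-2 cols 6-7 z=1 -> covers; best now A (z=1)
  B: rows 1-4 cols 6-8 z=2 -> covers; best now A (z=1)
  C: rows 1-2 cols 1-4 -> outside (col miss)
Winner: A at z=1

Answer: A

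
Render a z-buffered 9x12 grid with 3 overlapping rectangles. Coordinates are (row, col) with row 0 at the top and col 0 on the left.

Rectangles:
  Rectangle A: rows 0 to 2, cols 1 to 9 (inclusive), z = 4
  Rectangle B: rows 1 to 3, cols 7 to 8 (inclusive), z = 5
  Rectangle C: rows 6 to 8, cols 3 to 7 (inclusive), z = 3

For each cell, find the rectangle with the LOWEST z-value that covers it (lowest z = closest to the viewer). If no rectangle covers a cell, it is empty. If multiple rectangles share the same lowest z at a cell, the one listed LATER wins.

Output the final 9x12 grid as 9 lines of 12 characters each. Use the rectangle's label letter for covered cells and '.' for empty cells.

.AAAAAAAAA..
.AAAAAAAAA..
.AAAAAAAAA..
.......BB...
............
............
...CCCCC....
...CCCCC....
...CCCCC....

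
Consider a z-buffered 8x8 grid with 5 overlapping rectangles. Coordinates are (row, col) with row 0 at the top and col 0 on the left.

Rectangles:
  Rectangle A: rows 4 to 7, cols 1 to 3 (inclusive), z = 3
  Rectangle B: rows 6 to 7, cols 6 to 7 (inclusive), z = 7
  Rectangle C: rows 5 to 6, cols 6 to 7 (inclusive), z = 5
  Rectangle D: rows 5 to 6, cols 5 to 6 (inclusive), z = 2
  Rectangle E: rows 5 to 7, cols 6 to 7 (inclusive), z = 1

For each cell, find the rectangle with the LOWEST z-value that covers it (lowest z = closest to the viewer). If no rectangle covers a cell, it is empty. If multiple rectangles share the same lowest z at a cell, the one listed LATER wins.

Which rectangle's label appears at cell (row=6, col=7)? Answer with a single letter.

Answer: E

Derivation:
Check cell (6,7):
  A: rows 4-7 cols 1-3 -> outside (col miss)
  B: rows 6-7 cols 6-7 z=7 -> covers; best now B (z=7)
  C: rows 5-6 cols 6-7 z=5 -> covers; best now C (z=5)
  D: rows 5-6 cols 5-6 -> outside (col miss)
  E: rows 5-7 cols 6-7 z=1 -> covers; best now E (z=1)
Winner: E at z=1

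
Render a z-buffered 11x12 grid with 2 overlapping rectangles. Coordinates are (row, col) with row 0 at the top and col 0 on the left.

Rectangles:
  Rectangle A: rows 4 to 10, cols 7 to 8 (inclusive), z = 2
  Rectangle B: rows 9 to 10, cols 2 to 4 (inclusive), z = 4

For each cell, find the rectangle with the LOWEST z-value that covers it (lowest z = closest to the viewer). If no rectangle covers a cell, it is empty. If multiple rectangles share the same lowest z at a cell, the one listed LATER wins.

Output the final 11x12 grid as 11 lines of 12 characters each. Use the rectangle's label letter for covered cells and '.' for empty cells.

............
............
............
............
.......AA...
.......AA...
.......AA...
.......AA...
.......AA...
..BBB..AA...
..BBB..AA...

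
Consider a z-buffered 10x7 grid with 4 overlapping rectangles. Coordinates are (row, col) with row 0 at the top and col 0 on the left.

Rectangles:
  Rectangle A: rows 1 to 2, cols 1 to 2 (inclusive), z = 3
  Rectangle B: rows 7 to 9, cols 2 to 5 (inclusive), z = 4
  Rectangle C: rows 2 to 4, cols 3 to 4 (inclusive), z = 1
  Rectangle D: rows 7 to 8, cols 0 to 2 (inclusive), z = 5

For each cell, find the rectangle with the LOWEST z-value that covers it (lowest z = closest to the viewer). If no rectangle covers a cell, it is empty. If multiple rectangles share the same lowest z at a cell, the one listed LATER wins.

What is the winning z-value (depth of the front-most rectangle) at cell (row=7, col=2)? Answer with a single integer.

Answer: 4

Derivation:
Check cell (7,2):
  A: rows 1-2 cols 1-2 -> outside (row miss)
  B: rows 7-9 cols 2-5 z=4 -> covers; best now B (z=4)
  C: rows 2-4 cols 3-4 -> outside (row miss)
  D: rows 7-8 cols 0-2 z=5 -> covers; best now B (z=4)
Winner: B at z=4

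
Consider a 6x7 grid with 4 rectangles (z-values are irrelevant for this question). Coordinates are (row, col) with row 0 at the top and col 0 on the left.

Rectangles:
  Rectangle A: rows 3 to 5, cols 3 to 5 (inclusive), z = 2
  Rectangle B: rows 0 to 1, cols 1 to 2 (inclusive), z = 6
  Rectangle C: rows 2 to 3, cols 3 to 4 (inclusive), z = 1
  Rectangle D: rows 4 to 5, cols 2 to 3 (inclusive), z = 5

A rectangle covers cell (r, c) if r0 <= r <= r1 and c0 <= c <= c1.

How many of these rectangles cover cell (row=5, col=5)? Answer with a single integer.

Check cell (5,5):
  A: rows 3-5 cols 3-5 -> covers
  B: rows 0-1 cols 1-2 -> outside (row miss)
  C: rows 2-3 cols 3-4 -> outside (row miss)
  D: rows 4-5 cols 2-3 -> outside (col miss)
Count covering = 1

Answer: 1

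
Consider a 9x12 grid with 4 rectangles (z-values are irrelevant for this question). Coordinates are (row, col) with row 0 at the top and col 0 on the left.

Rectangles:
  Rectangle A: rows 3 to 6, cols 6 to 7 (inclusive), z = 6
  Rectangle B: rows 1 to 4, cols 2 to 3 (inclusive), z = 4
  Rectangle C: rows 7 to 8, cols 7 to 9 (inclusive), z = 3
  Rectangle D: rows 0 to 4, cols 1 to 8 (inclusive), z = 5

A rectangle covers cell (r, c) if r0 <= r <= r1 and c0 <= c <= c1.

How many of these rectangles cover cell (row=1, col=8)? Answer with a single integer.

Check cell (1,8):
  A: rows 3-6 cols 6-7 -> outside (row miss)
  B: rows 1-4 cols 2-3 -> outside (col miss)
  C: rows 7-8 cols 7-9 -> outside (row miss)
  D: rows 0-4 cols 1-8 -> covers
Count covering = 1

Answer: 1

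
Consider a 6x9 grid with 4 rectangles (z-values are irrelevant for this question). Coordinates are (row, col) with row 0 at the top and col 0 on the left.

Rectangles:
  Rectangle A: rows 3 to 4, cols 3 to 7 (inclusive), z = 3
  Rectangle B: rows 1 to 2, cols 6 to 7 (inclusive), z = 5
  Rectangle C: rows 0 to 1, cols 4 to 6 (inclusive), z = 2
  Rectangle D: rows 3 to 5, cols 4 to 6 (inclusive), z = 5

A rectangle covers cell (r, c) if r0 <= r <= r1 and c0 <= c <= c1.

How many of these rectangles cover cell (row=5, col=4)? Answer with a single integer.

Check cell (5,4):
  A: rows 3-4 cols 3-7 -> outside (row miss)
  B: rows 1-2 cols 6-7 -> outside (row miss)
  C: rows 0-1 cols 4-6 -> outside (row miss)
  D: rows 3-5 cols 4-6 -> covers
Count covering = 1

Answer: 1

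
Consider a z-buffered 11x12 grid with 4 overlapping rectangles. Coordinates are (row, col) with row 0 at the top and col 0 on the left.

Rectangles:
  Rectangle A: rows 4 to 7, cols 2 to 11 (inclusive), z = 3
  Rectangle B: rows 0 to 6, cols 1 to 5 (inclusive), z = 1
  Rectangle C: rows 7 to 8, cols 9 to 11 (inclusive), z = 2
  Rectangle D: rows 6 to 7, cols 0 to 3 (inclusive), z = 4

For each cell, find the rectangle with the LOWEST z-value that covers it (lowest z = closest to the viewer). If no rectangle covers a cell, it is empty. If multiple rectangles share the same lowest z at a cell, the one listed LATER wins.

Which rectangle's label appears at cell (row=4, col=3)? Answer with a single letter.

Answer: B

Derivation:
Check cell (4,3):
  A: rows 4-7 cols 2-11 z=3 -> covers; best now A (z=3)
  B: rows 0-6 cols 1-5 z=1 -> covers; best now B (z=1)
  C: rows 7-8 cols 9-11 -> outside (row miss)
  D: rows 6-7 cols 0-3 -> outside (row miss)
Winner: B at z=1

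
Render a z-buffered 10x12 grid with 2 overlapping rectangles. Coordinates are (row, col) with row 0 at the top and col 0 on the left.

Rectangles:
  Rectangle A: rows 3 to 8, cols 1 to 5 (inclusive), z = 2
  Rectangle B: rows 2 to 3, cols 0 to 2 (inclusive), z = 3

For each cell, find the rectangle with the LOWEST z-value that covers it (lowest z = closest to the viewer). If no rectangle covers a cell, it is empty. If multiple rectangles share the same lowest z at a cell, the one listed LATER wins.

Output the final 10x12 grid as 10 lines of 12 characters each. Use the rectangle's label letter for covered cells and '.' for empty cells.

............
............
BBB.........
BAAAAA......
.AAAAA......
.AAAAA......
.AAAAA......
.AAAAA......
.AAAAA......
............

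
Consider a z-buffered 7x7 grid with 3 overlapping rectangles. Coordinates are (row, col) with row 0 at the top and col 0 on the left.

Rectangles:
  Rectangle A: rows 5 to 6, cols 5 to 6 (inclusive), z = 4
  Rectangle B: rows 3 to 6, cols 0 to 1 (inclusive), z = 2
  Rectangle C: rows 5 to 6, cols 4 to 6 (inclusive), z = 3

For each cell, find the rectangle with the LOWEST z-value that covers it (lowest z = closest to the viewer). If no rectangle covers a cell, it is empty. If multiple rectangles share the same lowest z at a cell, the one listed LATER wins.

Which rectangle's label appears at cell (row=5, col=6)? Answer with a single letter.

Check cell (5,6):
  A: rows 5-6 cols 5-6 z=4 -> covers; best now A (z=4)
  B: rows 3-6 cols 0-1 -> outside (col miss)
  C: rows 5-6 cols 4-6 z=3 -> covers; best now C (z=3)
Winner: C at z=3

Answer: C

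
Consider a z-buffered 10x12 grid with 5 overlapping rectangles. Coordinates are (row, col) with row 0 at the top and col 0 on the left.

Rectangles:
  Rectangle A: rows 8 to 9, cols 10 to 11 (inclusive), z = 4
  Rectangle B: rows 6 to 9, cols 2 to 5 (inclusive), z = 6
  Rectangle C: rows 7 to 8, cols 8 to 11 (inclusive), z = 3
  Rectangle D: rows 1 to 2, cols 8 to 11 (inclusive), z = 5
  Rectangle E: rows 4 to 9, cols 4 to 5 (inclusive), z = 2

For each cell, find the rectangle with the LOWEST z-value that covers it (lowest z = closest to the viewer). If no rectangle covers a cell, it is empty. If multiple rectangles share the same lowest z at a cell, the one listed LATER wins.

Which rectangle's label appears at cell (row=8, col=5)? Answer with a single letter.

Check cell (8,5):
  A: rows 8-9 cols 10-11 -> outside (col miss)
  B: rows 6-9 cols 2-5 z=6 -> covers; best now B (z=6)
  C: rows 7-8 cols 8-11 -> outside (col miss)
  D: rows 1-2 cols 8-11 -> outside (row miss)
  E: rows 4-9 cols 4-5 z=2 -> covers; best now E (z=2)
Winner: E at z=2

Answer: E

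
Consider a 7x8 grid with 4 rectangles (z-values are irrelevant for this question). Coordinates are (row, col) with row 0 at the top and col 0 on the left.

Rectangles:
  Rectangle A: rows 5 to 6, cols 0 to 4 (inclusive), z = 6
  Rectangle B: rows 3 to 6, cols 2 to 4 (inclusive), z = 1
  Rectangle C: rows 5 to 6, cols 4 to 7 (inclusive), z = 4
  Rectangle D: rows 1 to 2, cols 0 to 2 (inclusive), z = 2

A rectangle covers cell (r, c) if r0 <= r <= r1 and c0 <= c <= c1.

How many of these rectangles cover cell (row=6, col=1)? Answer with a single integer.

Check cell (6,1):
  A: rows 5-6 cols 0-4 -> covers
  B: rows 3-6 cols 2-4 -> outside (col miss)
  C: rows 5-6 cols 4-7 -> outside (col miss)
  D: rows 1-2 cols 0-2 -> outside (row miss)
Count covering = 1

Answer: 1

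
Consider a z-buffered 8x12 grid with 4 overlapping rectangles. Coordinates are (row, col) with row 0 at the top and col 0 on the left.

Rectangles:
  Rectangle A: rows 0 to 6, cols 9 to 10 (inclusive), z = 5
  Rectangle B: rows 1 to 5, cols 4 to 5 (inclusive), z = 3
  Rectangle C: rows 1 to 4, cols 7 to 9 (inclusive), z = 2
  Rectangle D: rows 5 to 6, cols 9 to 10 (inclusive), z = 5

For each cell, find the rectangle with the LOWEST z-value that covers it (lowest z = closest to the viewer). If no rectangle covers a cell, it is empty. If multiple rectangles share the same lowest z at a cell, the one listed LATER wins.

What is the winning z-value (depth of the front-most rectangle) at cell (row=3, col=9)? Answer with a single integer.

Check cell (3,9):
  A: rows 0-6 cols 9-10 z=5 -> covers; best now A (z=5)
  B: rows 1-5 cols 4-5 -> outside (col miss)
  C: rows 1-4 cols 7-9 z=2 -> covers; best now C (z=2)
  D: rows 5-6 cols 9-10 -> outside (row miss)
Winner: C at z=2

Answer: 2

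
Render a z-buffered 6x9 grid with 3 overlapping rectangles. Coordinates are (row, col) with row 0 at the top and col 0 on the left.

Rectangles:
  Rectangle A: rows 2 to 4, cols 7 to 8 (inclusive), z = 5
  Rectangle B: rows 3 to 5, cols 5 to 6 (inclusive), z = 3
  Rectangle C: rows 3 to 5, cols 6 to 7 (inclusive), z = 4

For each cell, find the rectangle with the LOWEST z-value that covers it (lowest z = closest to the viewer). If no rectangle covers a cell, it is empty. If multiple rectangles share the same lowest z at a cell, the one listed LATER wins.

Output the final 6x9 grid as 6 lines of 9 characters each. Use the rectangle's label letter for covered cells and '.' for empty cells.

.........
.........
.......AA
.....BBCA
.....BBCA
.....BBC.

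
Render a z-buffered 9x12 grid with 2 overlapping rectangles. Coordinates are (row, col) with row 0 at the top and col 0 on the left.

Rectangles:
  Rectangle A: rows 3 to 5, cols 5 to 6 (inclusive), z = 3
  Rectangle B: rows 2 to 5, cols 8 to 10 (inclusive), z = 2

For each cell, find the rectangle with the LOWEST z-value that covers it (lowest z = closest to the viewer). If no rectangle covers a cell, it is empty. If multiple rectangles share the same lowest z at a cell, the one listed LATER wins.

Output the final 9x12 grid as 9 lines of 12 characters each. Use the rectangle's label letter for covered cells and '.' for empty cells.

............
............
........BBB.
.....AA.BBB.
.....AA.BBB.
.....AA.BBB.
............
............
............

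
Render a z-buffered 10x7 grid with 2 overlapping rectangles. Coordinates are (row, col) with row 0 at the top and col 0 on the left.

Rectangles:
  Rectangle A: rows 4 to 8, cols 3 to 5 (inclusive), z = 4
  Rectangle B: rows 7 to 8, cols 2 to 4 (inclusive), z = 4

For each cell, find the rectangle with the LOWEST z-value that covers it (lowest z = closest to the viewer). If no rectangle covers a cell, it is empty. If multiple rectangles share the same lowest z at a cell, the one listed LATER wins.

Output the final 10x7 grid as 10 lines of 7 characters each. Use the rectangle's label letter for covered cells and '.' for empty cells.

.......
.......
.......
.......
...AAA.
...AAA.
...AAA.
..BBBA.
..BBBA.
.......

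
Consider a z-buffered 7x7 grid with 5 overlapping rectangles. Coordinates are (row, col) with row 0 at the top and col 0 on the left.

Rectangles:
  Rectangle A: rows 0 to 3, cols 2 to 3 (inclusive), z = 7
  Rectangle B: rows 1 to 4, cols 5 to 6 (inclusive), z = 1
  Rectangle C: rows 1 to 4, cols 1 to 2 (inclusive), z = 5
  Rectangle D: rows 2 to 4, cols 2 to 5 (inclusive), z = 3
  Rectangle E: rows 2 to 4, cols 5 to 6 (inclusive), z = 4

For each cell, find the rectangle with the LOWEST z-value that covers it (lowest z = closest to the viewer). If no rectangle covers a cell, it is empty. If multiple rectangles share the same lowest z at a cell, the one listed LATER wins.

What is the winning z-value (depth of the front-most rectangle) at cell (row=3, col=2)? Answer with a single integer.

Answer: 3

Derivation:
Check cell (3,2):
  A: rows 0-3 cols 2-3 z=7 -> covers; best now A (z=7)
  B: rows 1-4 cols 5-6 -> outside (col miss)
  C: rows 1-4 cols 1-2 z=5 -> covers; best now C (z=5)
  D: rows 2-4 cols 2-5 z=3 -> covers; best now D (z=3)
  E: rows 2-4 cols 5-6 -> outside (col miss)
Winner: D at z=3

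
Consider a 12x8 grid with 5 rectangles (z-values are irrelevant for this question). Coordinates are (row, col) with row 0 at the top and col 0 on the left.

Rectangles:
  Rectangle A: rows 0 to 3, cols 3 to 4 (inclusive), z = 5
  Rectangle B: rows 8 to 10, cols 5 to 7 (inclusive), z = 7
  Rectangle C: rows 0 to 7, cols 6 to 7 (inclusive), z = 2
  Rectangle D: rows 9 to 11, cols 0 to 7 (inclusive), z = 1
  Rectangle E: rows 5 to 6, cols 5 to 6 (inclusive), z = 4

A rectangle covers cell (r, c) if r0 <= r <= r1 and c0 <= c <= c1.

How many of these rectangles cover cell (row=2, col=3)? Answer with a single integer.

Answer: 1

Derivation:
Check cell (2,3):
  A: rows 0-3 cols 3-4 -> covers
  B: rows 8-10 cols 5-7 -> outside (row miss)
  C: rows 0-7 cols 6-7 -> outside (col miss)
  D: rows 9-11 cols 0-7 -> outside (row miss)
  E: rows 5-6 cols 5-6 -> outside (row miss)
Count covering = 1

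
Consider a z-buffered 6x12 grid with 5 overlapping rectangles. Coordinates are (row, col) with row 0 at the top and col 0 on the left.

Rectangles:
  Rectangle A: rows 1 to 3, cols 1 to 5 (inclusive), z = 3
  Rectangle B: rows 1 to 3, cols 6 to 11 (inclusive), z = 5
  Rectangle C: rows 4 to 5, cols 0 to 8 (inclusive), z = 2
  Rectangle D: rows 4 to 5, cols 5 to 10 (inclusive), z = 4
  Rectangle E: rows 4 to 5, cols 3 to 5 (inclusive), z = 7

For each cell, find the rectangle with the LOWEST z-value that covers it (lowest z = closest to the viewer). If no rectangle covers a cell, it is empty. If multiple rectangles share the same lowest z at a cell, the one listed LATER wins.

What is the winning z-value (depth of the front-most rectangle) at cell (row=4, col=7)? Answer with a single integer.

Check cell (4,7):
  A: rows 1-3 cols 1-5 -> outside (row miss)
  B: rows 1-3 cols 6-11 -> outside (row miss)
  C: rows 4-5 cols 0-8 z=2 -> covers; best now C (z=2)
  D: rows 4-5 cols 5-10 z=4 -> covers; best now C (z=2)
  E: rows 4-5 cols 3-5 -> outside (col miss)
Winner: C at z=2

Answer: 2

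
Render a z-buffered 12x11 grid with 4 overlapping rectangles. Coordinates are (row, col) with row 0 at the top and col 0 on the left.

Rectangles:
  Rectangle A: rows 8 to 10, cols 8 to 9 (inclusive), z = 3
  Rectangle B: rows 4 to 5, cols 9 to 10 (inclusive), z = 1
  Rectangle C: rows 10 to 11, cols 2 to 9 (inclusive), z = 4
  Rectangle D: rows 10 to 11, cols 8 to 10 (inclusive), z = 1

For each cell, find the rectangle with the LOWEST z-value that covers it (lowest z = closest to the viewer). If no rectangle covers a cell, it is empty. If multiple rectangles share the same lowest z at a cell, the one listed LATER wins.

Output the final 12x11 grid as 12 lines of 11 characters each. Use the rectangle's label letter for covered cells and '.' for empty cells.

...........
...........
...........
...........
.........BB
.........BB
...........
...........
........AA.
........AA.
..CCCCCCDDD
..CCCCCCDDD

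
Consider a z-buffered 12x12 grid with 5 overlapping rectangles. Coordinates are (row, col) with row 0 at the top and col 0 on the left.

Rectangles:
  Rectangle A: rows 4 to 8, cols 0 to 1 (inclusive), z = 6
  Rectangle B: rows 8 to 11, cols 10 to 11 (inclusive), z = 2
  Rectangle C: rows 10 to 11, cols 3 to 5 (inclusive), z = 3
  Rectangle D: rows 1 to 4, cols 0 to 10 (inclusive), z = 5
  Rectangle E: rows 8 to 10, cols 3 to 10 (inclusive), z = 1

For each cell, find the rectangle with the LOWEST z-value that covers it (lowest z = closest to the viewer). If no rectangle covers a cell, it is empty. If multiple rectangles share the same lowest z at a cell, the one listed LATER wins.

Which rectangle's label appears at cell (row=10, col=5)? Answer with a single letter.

Check cell (10,5):
  A: rows 4-8 cols 0-1 -> outside (row miss)
  B: rows 8-11 cols 10-11 -> outside (col miss)
  C: rows 10-11 cols 3-5 z=3 -> covers; best now C (z=3)
  D: rows 1-4 cols 0-10 -> outside (row miss)
  E: rows 8-10 cols 3-10 z=1 -> covers; best now E (z=1)
Winner: E at z=1

Answer: E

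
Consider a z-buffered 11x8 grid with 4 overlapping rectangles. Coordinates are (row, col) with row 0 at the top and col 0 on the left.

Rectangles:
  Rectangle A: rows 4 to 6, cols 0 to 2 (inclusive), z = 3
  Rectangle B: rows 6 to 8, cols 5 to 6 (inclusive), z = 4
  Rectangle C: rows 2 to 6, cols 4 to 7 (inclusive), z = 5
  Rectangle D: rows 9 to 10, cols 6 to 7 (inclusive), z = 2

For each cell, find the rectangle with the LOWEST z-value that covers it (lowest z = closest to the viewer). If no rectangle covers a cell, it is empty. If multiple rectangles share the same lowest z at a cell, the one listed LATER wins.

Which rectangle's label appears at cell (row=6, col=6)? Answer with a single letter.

Check cell (6,6):
  A: rows 4-6 cols 0-2 -> outside (col miss)
  B: rows 6-8 cols 5-6 z=4 -> covers; best now B (z=4)
  C: rows 2-6 cols 4-7 z=5 -> covers; best now B (z=4)
  D: rows 9-10 cols 6-7 -> outside (row miss)
Winner: B at z=4

Answer: B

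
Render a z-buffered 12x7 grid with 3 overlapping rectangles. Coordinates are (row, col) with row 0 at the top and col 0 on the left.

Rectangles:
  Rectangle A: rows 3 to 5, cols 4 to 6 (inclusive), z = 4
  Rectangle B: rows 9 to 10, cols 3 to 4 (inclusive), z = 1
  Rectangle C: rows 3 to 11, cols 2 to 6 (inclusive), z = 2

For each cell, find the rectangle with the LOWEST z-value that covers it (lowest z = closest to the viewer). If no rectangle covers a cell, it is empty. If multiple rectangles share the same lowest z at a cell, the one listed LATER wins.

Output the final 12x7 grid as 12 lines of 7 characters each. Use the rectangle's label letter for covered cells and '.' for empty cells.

.......
.......
.......
..CCCCC
..CCCCC
..CCCCC
..CCCCC
..CCCCC
..CCCCC
..CBBCC
..CBBCC
..CCCCC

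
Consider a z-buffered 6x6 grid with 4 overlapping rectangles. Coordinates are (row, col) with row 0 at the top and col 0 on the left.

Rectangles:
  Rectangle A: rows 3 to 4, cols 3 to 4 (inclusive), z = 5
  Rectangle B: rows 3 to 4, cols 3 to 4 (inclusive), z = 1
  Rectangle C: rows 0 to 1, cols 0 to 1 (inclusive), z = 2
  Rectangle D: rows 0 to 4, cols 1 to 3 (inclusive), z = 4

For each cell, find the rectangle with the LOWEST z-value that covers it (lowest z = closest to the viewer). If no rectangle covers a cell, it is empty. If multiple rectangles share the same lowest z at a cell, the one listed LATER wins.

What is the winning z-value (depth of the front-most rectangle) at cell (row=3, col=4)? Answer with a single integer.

Answer: 1

Derivation:
Check cell (3,4):
  A: rows 3-4 cols 3-4 z=5 -> covers; best now A (z=5)
  B: rows 3-4 cols 3-4 z=1 -> covers; best now B (z=1)
  C: rows 0-1 cols 0-1 -> outside (row miss)
  D: rows 0-4 cols 1-3 -> outside (col miss)
Winner: B at z=1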